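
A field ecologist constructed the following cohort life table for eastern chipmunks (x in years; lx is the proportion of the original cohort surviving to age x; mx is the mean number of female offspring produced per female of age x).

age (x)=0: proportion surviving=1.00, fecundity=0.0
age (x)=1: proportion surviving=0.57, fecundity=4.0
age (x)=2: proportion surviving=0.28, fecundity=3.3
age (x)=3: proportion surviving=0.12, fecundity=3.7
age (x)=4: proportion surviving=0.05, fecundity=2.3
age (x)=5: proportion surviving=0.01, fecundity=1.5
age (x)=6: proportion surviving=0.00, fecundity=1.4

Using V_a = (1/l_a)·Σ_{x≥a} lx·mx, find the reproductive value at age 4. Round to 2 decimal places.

lx·mx for x ≥ 4: 0.115, 0.015, 0 → sum = 0.13
V_4 = 0.13 / l_4 = 0.13 / 0.05 = 2.6 → 2.60

2.60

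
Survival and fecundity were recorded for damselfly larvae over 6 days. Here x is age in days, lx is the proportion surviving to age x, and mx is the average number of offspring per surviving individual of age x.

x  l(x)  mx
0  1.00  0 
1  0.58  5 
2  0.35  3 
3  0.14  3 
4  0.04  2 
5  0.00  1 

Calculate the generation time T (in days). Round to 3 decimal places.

1.479

lx·mx: 0, 2.9, 1.05, 0.42, 0.08, 0 → R0 = 4.45
x·lx·mx: 0, 2.9, 2.1, 1.26, 0.32, 0 → Σ = 6.58
T = 6.58 / 4.45 = 1.478652… → 1.479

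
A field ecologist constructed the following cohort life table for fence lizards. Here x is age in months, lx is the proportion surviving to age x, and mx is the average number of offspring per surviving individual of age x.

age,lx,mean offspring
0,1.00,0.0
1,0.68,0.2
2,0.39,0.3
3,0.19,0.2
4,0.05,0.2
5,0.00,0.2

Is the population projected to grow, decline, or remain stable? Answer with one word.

R0 = Σ lx·mx = 0 + 0.136 + 0.117 + 0.038 + 0.01 + 0 = 0.301
R0 < 1, so the population is declining.

declining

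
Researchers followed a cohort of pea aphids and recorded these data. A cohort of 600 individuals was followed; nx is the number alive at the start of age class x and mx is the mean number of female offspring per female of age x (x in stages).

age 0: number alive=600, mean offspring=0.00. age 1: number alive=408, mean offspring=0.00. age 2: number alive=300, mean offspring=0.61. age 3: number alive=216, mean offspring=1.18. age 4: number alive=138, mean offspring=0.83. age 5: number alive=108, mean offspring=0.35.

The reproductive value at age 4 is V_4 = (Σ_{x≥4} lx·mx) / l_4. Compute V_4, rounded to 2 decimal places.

lx = nx/n0 = nx/600: 1, 0.68, 0.5, 0.36, 0.23, 0.18
lx·mx for x ≥ 4: 0.1909, 0.063 → sum = 0.2539
V_4 = 0.2539 / l_4 = 0.2539 / 0.23 = 1.103913… → 1.10

1.10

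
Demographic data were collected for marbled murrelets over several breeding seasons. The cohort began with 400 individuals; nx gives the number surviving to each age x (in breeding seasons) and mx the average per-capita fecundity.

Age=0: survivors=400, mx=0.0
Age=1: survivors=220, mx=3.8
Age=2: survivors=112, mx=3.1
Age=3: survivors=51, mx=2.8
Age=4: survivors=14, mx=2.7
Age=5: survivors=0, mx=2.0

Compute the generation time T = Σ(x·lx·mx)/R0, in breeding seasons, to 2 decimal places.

1.55

lx = nx/n0 = nx/400: 1, 0.55, 0.28, 0.1275, 0.035, 0
lx·mx: 0, 2.09, 0.868, 0.357, 0.0945, 0 → R0 = 3.4095
x·lx·mx: 0, 2.09, 1.736, 1.071, 0.378, 0 → Σ = 5.275
T = 5.275 / 3.4095 = 1.547148… → 1.55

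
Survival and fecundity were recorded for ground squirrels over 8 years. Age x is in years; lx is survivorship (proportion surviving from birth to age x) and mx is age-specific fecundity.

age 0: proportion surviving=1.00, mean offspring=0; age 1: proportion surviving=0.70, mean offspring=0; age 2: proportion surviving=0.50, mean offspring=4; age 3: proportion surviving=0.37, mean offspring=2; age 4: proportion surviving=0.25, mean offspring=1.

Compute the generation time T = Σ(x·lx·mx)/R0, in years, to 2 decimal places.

2.41

lx·mx: 0, 0, 2, 0.74, 0.25 → R0 = 2.99
x·lx·mx: 0, 0, 4, 2.22, 1 → Σ = 7.22
T = 7.22 / 2.99 = 2.414716… → 2.41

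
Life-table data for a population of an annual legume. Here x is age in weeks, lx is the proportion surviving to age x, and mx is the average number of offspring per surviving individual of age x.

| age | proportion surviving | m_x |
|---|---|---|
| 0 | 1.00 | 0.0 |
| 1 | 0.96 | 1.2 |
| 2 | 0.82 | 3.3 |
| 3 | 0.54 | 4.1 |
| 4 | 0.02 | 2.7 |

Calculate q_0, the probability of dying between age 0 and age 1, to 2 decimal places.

q_0 = (l_0 − l_1) / l_0 = (1 − 0.96) / 1
     = 0.04 / 1 = 0.04 → 0.04

0.04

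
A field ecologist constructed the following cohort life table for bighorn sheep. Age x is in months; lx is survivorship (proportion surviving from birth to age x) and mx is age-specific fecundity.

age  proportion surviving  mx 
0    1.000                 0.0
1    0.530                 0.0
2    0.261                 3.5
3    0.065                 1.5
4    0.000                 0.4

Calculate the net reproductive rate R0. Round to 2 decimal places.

lx·mx by age: 0, 0, 0.9135, 0.0975, 0
R0 = Σ lx·mx = 1.011 → 1.01

1.01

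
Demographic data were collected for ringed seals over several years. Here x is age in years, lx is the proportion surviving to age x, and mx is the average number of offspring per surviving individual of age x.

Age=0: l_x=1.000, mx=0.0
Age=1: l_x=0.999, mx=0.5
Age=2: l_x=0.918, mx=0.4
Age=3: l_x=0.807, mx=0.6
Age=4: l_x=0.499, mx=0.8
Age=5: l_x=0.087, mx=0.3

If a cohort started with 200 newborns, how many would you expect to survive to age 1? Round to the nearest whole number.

Expected survivors = N0 · l_1 = 200 × 0.999 = 199.8 → 200

200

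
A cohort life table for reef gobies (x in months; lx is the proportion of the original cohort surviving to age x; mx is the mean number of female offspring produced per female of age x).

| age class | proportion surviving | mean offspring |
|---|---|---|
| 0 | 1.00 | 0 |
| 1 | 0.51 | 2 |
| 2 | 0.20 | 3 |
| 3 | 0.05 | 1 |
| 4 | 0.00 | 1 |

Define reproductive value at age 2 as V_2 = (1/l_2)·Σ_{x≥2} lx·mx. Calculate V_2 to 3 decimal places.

lx·mx for x ≥ 2: 0.6, 0.05, 0 → sum = 0.65
V_2 = 0.65 / l_2 = 0.65 / 0.2 = 3.25 → 3.250

3.250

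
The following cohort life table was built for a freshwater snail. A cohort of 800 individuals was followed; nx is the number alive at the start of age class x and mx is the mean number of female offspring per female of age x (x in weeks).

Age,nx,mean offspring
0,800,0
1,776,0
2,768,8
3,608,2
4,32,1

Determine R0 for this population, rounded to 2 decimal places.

lx = nx/n0 = nx/800: 1, 0.97, 0.96, 0.76, 0.04
lx·mx by age: 0, 0, 7.68, 1.52, 0.04
R0 = Σ lx·mx = 9.24 → 9.24

9.24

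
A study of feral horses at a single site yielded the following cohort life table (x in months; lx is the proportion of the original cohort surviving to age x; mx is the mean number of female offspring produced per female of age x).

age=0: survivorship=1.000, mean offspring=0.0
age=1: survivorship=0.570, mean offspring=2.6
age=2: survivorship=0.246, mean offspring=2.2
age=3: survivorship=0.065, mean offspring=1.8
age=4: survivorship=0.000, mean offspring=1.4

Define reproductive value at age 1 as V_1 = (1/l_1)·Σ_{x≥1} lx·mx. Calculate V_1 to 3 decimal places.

3.755

lx·mx for x ≥ 1: 1.482, 0.5412, 0.117, 0 → sum = 2.1402
V_1 = 2.1402 / l_1 = 2.1402 / 0.57 = 3.754737… → 3.755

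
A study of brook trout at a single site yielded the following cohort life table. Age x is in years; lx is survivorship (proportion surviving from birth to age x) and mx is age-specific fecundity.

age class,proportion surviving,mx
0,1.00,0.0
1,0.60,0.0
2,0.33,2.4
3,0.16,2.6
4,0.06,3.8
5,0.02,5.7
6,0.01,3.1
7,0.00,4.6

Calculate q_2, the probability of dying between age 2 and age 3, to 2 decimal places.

0.52

q_2 = (l_2 − l_3) / l_2 = (0.33 − 0.16) / 0.33
     = 0.17 / 0.33 = 0.515152… → 0.52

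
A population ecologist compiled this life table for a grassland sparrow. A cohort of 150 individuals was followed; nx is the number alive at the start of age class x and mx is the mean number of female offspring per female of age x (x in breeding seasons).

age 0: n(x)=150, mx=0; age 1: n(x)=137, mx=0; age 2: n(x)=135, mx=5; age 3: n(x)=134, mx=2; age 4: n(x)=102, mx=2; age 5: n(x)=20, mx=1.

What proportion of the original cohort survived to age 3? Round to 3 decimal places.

l_3 = n_3/n_0 = 134/150 = 0.893333… → 0.893

0.893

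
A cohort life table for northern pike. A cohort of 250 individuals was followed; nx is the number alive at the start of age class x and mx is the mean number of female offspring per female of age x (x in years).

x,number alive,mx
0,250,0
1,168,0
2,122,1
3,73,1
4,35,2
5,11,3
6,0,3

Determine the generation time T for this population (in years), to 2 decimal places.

lx = nx/n0 = nx/250: 1, 0.672, 0.488, 0.292, 0.14, 0.044, 0
lx·mx: 0, 0, 0.488, 0.292, 0.28, 0.132, 0 → R0 = 1.192
x·lx·mx: 0, 0, 0.976, 0.876, 1.12, 0.66, 0 → Σ = 3.632
T = 3.632 / 1.192 = 3.04698… → 3.05

3.05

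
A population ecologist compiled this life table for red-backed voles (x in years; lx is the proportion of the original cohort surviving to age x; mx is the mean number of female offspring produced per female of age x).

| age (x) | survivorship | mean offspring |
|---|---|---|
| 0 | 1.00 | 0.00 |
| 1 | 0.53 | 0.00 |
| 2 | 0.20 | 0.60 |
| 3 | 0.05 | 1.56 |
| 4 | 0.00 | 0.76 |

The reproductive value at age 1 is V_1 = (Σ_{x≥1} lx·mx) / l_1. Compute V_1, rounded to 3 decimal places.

0.374

lx·mx for x ≥ 1: 0, 0.12, 0.078, 0 → sum = 0.198
V_1 = 0.198 / l_1 = 0.198 / 0.53 = 0.373585… → 0.374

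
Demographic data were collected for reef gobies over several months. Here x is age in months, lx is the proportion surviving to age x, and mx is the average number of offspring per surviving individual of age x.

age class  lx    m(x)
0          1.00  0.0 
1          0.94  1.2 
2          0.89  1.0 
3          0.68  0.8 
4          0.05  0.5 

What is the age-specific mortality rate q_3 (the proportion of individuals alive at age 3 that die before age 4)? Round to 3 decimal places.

q_3 = (l_3 − l_4) / l_3 = (0.68 − 0.05) / 0.68
     = 0.63 / 0.68 = 0.926471… → 0.926

0.926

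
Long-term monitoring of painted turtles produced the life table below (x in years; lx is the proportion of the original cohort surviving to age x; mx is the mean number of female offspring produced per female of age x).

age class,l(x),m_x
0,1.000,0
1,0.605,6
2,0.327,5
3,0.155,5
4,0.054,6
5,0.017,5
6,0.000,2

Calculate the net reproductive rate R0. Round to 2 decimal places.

6.45

lx·mx by age: 0, 3.63, 1.635, 0.775, 0.324, 0.085, 0
R0 = Σ lx·mx = 6.449 → 6.45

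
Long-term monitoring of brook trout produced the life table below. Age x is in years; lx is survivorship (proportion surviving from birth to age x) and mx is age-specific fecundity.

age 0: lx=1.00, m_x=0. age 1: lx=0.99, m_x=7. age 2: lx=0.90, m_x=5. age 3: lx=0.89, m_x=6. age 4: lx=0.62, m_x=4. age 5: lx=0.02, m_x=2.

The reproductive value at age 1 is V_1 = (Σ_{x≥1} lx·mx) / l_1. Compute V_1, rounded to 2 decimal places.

19.48

lx·mx for x ≥ 1: 6.93, 4.5, 5.34, 2.48, 0.04 → sum = 19.29
V_1 = 19.29 / l_1 = 19.29 / 0.99 = 19.484848… → 19.48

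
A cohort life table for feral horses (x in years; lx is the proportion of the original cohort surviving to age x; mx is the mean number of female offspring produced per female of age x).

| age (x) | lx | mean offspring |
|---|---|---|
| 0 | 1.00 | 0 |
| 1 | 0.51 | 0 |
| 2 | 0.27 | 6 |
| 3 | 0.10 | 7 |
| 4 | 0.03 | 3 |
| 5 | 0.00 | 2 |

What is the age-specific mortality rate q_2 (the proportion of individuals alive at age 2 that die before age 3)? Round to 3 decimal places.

0.630

q_2 = (l_2 − l_3) / l_2 = (0.27 − 0.1) / 0.27
     = 0.17 / 0.27 = 0.62963… → 0.630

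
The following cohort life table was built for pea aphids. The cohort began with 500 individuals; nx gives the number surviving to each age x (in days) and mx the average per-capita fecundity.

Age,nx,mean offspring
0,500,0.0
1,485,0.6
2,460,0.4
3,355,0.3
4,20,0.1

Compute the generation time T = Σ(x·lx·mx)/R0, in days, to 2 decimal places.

1.69

lx = nx/n0 = nx/500: 1, 0.97, 0.92, 0.71, 0.04
lx·mx: 0, 0.582, 0.368, 0.213, 0.004 → R0 = 1.167
x·lx·mx: 0, 0.582, 0.736, 0.639, 0.016 → Σ = 1.973
T = 1.973 / 1.167 = 1.69066… → 1.69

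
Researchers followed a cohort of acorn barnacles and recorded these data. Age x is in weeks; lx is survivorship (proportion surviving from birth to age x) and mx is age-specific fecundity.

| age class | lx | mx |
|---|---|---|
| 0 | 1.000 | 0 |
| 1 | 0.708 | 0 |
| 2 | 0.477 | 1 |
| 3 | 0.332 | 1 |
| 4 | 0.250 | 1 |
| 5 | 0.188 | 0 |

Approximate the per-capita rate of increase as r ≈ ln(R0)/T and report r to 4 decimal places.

R0 = Σ lx·mx = 0 + 0 + 0.477 + 0.332 + 0.25 + 0 = 1.059
Σ x·lx·mx = 2.95; T = 2.95/1.059 = 2.78565…
r ≈ ln(R0)/T = ln(1.059)/2.78565… = 0.020579… → 0.0206

0.0206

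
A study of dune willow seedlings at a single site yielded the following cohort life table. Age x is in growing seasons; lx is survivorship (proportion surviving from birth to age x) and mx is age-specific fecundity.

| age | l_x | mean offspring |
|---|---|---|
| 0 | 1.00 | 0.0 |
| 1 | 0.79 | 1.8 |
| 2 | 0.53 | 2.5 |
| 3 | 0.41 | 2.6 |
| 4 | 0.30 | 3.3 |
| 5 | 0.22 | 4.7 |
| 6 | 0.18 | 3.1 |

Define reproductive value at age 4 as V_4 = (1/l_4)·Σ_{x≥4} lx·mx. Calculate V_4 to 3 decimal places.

lx·mx for x ≥ 4: 0.99, 1.034, 0.558 → sum = 2.582
V_4 = 2.582 / l_4 = 2.582 / 0.3 = 8.606667… → 8.607

8.607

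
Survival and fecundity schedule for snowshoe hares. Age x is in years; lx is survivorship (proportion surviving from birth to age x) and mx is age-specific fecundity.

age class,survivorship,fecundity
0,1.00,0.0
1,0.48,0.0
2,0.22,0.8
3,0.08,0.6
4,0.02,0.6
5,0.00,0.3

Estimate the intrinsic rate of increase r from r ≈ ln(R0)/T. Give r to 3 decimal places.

R0 = Σ lx·mx = 0 + 0 + 0.176 + 0.048 + 0.012 + 0 = 0.236
Σ x·lx·mx = 0.544; T = 0.544/0.236 = 2.30508…
r ≈ ln(R0)/T = ln(0.236)/2.30508… = -0.62641… → -0.626

-0.626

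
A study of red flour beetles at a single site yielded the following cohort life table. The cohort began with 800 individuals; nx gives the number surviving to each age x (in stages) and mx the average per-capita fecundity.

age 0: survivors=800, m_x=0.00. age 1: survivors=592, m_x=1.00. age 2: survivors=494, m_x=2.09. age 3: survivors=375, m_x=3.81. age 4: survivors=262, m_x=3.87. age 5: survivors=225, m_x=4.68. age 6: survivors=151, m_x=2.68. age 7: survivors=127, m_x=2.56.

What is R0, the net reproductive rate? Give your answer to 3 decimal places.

lx = nx/n0 = nx/800: 1, 0.74, 0.6175, 0.46875, 0.3275, 0.28125, 0.18875, 0.15875
lx·mx by age: 0, 0.74, 1.290575, 1.785938…, 1.267425, 1.31625…, 0.50585…, 0.4064…
R0 = Σ lx·mx = 7.312438… → 7.312

7.312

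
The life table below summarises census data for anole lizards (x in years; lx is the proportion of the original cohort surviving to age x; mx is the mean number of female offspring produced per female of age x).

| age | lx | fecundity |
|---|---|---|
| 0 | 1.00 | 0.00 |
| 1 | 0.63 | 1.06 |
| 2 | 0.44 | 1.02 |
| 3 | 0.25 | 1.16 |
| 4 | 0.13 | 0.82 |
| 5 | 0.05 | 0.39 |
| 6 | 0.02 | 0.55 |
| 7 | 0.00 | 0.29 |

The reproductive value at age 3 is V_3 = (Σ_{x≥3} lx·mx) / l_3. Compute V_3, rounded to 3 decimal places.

lx·mx for x ≥ 3: 0.29, 0.1066, 0.0195, 0.011, 0 → sum = 0.4271
V_3 = 0.4271 / l_3 = 0.4271 / 0.25 = 1.7084 → 1.708

1.708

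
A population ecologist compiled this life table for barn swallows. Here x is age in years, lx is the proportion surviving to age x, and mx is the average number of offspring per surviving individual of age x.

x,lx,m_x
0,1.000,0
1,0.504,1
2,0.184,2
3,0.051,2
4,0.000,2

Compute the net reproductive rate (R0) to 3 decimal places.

0.974

lx·mx by age: 0, 0.504, 0.368, 0.102, 0
R0 = Σ lx·mx = 0.974 → 0.974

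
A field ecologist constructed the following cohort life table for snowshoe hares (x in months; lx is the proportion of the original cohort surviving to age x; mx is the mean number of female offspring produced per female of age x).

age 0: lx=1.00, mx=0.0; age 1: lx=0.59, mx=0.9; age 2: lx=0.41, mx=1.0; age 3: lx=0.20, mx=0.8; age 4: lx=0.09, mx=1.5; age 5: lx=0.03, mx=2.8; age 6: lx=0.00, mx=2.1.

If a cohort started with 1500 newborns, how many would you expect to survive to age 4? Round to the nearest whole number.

135

Expected survivors = N0 · l_4 = 1500 × 0.09 = 135 → 135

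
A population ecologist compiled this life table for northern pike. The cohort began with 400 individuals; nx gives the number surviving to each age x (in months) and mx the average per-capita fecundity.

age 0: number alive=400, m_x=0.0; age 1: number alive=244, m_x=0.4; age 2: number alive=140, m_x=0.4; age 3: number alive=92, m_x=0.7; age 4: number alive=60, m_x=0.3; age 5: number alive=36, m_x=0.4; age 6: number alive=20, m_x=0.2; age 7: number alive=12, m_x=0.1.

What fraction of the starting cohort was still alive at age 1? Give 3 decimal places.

l_1 = n_1/n_0 = 244/400 = 0.61 → 0.610

0.610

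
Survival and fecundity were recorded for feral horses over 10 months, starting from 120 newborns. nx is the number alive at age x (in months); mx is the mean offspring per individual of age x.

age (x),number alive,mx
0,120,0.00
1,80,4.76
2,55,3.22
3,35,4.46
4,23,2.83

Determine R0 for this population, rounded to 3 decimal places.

lx = nx/n0 = nx/120: 1, 0.66667…, 0.45833…, 0.29167…, 0.19167…
lx·mx by age: 0, 3.173333…, 1.475833…, 1.300833…, 0.542417…
R0 = Σ lx·mx = 6.492417… → 6.492

6.492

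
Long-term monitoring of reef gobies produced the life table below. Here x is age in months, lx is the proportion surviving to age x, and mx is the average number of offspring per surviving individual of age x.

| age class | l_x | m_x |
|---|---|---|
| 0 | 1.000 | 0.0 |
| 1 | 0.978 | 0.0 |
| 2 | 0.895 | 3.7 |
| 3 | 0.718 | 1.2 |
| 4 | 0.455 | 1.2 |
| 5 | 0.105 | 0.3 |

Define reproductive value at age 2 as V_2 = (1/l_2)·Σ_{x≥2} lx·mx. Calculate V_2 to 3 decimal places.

5.308

lx·mx for x ≥ 2: 3.3115, 0.8616, 0.546, 0.0315 → sum = 4.7506
V_2 = 4.7506 / l_2 = 4.7506 / 0.895 = 5.307933… → 5.308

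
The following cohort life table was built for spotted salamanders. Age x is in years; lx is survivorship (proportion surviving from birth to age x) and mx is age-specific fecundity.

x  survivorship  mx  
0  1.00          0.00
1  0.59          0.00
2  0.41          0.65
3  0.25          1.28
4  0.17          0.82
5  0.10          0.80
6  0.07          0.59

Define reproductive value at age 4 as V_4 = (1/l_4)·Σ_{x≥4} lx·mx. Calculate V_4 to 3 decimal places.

lx·mx for x ≥ 4: 0.1394, 0.08, 0.0413 → sum = 0.2607
V_4 = 0.2607 / l_4 = 0.2607 / 0.17 = 1.533529… → 1.534

1.534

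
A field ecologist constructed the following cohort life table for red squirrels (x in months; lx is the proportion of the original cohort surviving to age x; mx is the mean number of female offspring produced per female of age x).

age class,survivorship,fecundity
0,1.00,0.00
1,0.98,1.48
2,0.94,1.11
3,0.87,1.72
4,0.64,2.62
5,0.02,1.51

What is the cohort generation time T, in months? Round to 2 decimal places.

2.61

lx·mx: 0, 1.4504, 1.0434, 1.4964, 1.6768, 0.0302 → R0 = 5.6972
x·lx·mx: 0, 1.4504, 2.0868, 4.4892, 6.7072, 0.151 → Σ = 14.8846
T = 14.8846 / 5.6972 = 2.612617… → 2.61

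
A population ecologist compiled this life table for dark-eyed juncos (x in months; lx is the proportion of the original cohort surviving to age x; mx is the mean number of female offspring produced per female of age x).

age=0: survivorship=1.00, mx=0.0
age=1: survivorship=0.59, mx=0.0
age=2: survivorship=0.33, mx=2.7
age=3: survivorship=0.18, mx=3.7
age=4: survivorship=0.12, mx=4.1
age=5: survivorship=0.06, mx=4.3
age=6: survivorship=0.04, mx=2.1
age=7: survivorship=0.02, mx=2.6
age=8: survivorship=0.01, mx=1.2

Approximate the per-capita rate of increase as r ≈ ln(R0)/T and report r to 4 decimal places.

0.2755

R0 = Σ lx·mx = 0 + 0 + 0.891 + 0.666 + 0.492 + 0.258 + 0.084 + 0.052 + 0.012 = 2.455
Σ x·lx·mx = 8.002; T = 8.002/2.455 = 3.25947…
r ≈ ln(R0)/T = ln(2.455)/3.25947… = 0.275544… → 0.2755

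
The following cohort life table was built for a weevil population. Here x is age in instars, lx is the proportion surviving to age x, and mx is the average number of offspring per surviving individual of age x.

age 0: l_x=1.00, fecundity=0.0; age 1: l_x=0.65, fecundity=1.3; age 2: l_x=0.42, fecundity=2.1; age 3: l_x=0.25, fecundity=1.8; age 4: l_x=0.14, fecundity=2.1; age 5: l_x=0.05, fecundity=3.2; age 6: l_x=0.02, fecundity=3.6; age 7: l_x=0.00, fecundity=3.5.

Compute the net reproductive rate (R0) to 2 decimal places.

2.70

lx·mx by age: 0, 0.845, 0.882, 0.45, 0.294, 0.16, 0.072, 0
R0 = Σ lx·mx = 2.703 → 2.70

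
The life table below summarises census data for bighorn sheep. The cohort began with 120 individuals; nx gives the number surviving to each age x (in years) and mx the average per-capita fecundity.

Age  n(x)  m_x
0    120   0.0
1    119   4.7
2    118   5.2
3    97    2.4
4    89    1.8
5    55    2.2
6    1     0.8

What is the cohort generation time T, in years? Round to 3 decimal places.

2.213

lx = nx/n0 = nx/120: 1, 0.99167…, 0.98333…, 0.80833…, 0.74167…, 0.45833…, 0.00833…
lx·mx: 0, 4.660833…, 5.113333…, 1.94…, 1.335…, 1.008333…, 0.006667… → R0 = 14.064167…
x·lx·mx: 0, 4.660833…, 10.226667…, 5.82…, 5.34…, 5.041667…, 0.04… → Σ = 31.129167…
T = 31.129167… / 14.064167… = 2.213367… → 2.213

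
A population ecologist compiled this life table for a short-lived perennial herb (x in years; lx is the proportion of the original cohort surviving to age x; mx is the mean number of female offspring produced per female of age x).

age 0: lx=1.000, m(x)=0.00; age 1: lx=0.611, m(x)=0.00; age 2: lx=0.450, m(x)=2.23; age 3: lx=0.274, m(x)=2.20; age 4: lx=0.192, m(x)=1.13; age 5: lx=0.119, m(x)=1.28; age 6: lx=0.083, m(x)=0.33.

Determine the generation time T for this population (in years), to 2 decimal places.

lx·mx: 0, 0, 1.0035, 0.6028, 0.21696, 0.15232, 0.02739 → R0 = 2.00297
x·lx·mx: 0, 0, 2.007, 1.8084, 0.86784, 0.7616, 0.16434 → Σ = 5.60918
T = 5.60918 / 2.00297 = 2.800431… → 2.80

2.80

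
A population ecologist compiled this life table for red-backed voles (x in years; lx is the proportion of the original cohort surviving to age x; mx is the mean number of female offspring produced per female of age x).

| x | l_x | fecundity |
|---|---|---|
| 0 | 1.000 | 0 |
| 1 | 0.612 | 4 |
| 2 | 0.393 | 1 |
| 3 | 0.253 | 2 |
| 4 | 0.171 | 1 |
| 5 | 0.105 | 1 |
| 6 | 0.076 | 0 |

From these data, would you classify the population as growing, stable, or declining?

R0 = Σ lx·mx = 0 + 2.448 + 0.393 + 0.506 + 0.171 + 0.105 + 0 = 3.623
R0 > 1, so the population is growing.

growing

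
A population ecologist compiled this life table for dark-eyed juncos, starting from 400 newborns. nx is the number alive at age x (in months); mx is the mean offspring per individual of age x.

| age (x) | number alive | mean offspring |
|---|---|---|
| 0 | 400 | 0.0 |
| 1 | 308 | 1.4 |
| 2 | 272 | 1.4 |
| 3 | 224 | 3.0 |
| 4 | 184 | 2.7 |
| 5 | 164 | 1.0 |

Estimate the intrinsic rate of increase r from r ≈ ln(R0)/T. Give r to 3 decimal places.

lx = nx/n0 = nx/400: 1, 0.77, 0.68, 0.56, 0.46, 0.41
R0 = Σ lx·mx = 0 + 1.078 + 0.952 + 1.68 + 1.242 + 0.41 = 5.362
Σ x·lx·mx = 15.04; T = 15.04/5.362 = 2.80492…
r ≈ ln(R0)/T = ln(5.362)/2.80492… = 0.59871… → 0.599

0.599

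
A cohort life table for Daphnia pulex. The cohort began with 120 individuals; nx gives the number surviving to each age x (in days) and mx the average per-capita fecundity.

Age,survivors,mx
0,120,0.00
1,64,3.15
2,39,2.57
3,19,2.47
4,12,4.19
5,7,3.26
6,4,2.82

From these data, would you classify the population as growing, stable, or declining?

lx = nx/n0 = nx/120: 1, 0.53333…, 0.325, 0.15833…, 0.1, 0.05833…, 0.03333…
R0 = Σ lx·mx = 0 + 1.68… + 0.83525 + 0.391083… + 0.419 + 0.190167… + 0.094… = 3.6095…
R0 > 1, so the population is growing.

growing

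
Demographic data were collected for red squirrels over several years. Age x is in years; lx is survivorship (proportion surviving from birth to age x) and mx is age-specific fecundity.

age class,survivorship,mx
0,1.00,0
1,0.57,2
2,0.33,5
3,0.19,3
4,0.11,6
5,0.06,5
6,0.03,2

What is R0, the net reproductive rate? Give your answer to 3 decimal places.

lx·mx by age: 0, 1.14, 1.65, 0.57, 0.66, 0.3, 0.06
R0 = Σ lx·mx = 4.38 → 4.380

4.380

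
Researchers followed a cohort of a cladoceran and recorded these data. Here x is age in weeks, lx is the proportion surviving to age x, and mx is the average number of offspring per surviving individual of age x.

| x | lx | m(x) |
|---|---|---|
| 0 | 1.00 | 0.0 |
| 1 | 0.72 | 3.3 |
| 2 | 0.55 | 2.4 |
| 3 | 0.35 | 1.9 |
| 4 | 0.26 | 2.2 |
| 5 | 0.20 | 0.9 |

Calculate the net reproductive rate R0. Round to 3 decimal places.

5.113

lx·mx by age: 0, 2.376, 1.32, 0.665, 0.572, 0.18
R0 = Σ lx·mx = 5.113 → 5.113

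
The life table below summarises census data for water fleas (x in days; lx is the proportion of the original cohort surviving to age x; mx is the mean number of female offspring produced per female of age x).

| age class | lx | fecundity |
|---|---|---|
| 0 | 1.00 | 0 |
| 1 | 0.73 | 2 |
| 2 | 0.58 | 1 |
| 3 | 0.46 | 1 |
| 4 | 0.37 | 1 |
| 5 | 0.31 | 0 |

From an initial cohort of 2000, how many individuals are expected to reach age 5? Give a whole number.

620

Expected survivors = N0 · l_5 = 2000 × 0.31 = 620 → 620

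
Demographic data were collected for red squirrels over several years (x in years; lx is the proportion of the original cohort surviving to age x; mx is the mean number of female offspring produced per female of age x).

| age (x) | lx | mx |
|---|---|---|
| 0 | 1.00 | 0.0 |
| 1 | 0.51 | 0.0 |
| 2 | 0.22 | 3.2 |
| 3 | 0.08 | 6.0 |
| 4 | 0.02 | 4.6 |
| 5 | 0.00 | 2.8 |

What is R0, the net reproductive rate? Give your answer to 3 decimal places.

lx·mx by age: 0, 0, 0.704, 0.48, 0.092, 0
R0 = Σ lx·mx = 1.276 → 1.276

1.276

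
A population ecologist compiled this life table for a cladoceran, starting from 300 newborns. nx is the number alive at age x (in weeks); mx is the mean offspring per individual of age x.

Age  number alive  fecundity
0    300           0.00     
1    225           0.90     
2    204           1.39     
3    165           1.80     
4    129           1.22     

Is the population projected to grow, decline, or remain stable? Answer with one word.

lx = nx/n0 = nx/300: 1, 0.75, 0.68, 0.55, 0.43
R0 = Σ lx·mx = 0 + 0.675 + 0.9452 + 0.99 + 0.5246 = 3.1348
R0 > 1, so the population is growing.

growing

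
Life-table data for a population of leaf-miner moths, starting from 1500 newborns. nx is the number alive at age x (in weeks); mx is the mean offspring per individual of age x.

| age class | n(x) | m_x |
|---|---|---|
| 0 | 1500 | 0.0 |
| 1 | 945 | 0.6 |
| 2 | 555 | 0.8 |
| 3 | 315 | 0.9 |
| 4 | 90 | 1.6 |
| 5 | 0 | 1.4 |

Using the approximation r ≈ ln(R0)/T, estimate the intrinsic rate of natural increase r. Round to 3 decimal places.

-0.021

lx = nx/n0 = nx/1500: 1, 0.63, 0.37, 0.21, 0.06, 0
R0 = Σ lx·mx = 0 + 0.378 + 0.296 + 0.189 + 0.096 + 0 = 0.959
Σ x·lx·mx = 1.921; T = 1.921/0.959 = 2.00313…
r ≈ ln(R0)/T = ln(0.959)/2.00313… = -0.0209… → -0.021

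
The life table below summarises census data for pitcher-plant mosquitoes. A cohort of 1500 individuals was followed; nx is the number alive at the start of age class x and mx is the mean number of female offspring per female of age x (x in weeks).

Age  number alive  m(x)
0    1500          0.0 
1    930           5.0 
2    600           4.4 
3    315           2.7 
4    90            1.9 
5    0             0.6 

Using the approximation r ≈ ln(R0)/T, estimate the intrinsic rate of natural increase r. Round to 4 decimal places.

1.0809

lx = nx/n0 = nx/1500: 1, 0.62, 0.4, 0.21, 0.06, 0
R0 = Σ lx·mx = 0 + 3.1 + 1.76 + 0.567 + 0.114 + 0 = 5.541
Σ x·lx·mx = 8.777; T = 8.777/5.541 = 1.58401…
r ≈ ln(R0)/T = ln(5.541)/1.58401… = 1.080912… → 1.0809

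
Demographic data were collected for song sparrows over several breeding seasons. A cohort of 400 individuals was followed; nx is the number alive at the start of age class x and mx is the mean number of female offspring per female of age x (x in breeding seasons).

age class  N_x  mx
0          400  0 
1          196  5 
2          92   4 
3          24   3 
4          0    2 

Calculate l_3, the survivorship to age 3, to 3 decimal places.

l_3 = n_3/n_0 = 24/400 = 0.06 → 0.060

0.060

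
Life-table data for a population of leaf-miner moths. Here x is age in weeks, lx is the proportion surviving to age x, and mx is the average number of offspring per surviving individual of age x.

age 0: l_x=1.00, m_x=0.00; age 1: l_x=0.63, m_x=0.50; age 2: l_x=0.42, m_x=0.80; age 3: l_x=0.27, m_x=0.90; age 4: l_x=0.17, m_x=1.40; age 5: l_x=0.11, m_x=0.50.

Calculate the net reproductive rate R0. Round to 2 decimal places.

lx·mx by age: 0, 0.315, 0.336, 0.243, 0.238, 0.055
R0 = Σ lx·mx = 1.187 → 1.19

1.19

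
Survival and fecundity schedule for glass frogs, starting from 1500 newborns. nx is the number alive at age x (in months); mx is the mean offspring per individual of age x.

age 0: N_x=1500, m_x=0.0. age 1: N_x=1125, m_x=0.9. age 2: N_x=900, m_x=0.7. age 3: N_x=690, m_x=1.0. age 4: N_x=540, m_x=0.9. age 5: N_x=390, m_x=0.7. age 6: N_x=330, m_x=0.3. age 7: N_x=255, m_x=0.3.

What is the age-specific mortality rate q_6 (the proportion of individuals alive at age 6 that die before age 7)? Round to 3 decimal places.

lx = nx/n0 = nx/1500: 1, 0.75, 0.6, 0.46, 0.36, 0.26, 0.22, 0.17
q_6 = (l_6 − l_7) / l_6 = (0.22 − 0.17) / 0.22
     = 0.05 / 0.22 = 0.227273… → 0.227

0.227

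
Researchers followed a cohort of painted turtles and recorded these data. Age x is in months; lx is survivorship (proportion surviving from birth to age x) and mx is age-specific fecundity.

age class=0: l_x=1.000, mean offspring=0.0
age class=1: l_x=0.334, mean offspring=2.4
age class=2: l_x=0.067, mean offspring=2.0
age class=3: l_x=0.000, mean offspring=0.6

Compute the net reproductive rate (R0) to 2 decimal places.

0.94

lx·mx by age: 0, 0.8016, 0.134, 0
R0 = Σ lx·mx = 0.9356 → 0.94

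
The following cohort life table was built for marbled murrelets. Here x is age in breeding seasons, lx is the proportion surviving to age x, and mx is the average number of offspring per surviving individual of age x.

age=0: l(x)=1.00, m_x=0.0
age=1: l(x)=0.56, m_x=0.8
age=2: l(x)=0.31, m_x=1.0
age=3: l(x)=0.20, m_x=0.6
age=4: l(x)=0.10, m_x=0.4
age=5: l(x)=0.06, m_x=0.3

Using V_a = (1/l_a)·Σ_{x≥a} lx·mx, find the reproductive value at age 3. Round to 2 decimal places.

lx·mx for x ≥ 3: 0.12, 0.04, 0.018 → sum = 0.178
V_3 = 0.178 / l_3 = 0.178 / 0.2 = 0.89 → 0.89

0.89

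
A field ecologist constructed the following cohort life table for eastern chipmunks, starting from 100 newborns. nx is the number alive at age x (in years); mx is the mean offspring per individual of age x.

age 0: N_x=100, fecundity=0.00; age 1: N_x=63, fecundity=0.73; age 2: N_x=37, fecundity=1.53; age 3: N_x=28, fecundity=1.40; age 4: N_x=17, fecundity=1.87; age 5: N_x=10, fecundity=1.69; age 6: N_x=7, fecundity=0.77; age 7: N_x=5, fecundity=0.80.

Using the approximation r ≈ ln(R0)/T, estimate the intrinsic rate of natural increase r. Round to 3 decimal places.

0.252

lx = nx/n0 = nx/100: 1, 0.63, 0.37, 0.28, 0.17, 0.1, 0.07, 0.05
R0 = Σ lx·mx = 0 + 0.4599 + 0.5661 + 0.392 + 0.3179 + 0.169 + 0.0539 + 0.04 = 1.9988
Σ x·lx·mx = 5.4881; T = 5.4881/1.9988 = 2.7457…
r ≈ ln(R0)/T = ln(1.9988)/2.7457… = 0.25223… → 0.252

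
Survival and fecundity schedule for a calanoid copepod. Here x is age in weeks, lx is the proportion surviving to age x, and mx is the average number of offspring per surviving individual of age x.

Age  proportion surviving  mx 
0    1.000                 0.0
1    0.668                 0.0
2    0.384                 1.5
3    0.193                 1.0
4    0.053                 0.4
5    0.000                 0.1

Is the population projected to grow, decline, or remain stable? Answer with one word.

declining

R0 = Σ lx·mx = 0 + 0 + 0.576 + 0.193 + 0.0212 + 0 = 0.7902
R0 < 1, so the population is declining.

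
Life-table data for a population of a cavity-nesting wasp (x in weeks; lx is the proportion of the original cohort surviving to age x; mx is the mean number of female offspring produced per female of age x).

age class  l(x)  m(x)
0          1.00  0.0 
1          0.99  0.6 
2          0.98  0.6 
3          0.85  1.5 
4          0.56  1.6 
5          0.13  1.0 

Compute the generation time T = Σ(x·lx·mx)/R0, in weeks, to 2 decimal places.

lx·mx: 0, 0.594, 0.588, 1.275, 0.896, 0.13 → R0 = 3.483
x·lx·mx: 0, 0.594, 1.176, 3.825, 3.584, 0.65 → Σ = 9.829
T = 9.829 / 3.483 = 2.821993… → 2.82

2.82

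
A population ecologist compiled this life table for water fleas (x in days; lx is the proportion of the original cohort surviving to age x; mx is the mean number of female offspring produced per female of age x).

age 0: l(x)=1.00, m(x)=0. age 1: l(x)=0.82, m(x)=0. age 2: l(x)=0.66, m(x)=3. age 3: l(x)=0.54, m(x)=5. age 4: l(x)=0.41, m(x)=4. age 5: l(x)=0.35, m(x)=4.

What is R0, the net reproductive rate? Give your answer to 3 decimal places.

lx·mx by age: 0, 0, 1.98, 2.7, 1.64, 1.4
R0 = Σ lx·mx = 7.72 → 7.720

7.720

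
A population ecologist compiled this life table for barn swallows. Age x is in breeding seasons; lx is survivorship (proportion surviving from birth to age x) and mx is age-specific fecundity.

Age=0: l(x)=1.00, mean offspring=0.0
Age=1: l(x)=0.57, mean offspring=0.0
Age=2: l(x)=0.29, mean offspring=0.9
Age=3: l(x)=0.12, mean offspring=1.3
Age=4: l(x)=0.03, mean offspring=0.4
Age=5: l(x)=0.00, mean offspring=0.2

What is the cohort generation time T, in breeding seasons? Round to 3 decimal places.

lx·mx: 0, 0, 0.261, 0.156, 0.012, 0 → R0 = 0.429
x·lx·mx: 0, 0, 0.522, 0.468, 0.048, 0 → Σ = 1.038
T = 1.038 / 0.429 = 2.41958… → 2.420

2.420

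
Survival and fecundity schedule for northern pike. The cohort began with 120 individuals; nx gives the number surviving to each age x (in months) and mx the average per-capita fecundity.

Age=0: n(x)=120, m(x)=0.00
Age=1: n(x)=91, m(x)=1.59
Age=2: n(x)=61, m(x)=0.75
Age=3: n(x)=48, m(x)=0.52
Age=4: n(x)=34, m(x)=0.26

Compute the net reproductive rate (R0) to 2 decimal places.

1.87

lx = nx/n0 = nx/120: 1, 0.75833…, 0.50833…, 0.4, 0.28333…
lx·mx by age: 0, 1.20575…, 0.38125…, 0.208, 0.073667…
R0 = Σ lx·mx = 1.868667… → 1.87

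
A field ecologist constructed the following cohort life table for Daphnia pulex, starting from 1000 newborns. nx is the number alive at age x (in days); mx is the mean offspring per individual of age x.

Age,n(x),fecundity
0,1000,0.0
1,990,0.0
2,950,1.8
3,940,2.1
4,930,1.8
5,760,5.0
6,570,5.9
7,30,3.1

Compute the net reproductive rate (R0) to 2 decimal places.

lx = nx/n0 = nx/1000: 1, 0.99, 0.95, 0.94, 0.93, 0.76, 0.57, 0.03
lx·mx by age: 0, 0, 1.71, 1.974, 1.674, 3.8, 3.363, 0.093
R0 = Σ lx·mx = 12.614 → 12.61

12.61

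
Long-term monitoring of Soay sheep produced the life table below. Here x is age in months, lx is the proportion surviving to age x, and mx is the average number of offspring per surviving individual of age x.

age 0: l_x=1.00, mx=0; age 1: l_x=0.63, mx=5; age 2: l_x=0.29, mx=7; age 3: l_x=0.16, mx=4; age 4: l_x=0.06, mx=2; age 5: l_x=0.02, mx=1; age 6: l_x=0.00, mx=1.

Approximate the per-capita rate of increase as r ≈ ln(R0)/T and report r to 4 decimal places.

1.0957

R0 = Σ lx·mx = 0 + 3.15 + 2.03 + 0.64 + 0.12 + 0.02 + 0 = 5.96
Σ x·lx·mx = 9.71; T = 9.71/5.96 = 1.62919…
r ≈ ln(R0)/T = ln(5.96)/1.62919… = 1.095677… → 1.0957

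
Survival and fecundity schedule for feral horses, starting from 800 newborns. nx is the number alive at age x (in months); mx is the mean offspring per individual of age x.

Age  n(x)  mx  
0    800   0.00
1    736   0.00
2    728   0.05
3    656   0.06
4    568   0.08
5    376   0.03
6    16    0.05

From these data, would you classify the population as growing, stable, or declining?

declining

lx = nx/n0 = nx/800: 1, 0.92, 0.91, 0.82, 0.71, 0.47, 0.02
R0 = Σ lx·mx = 0 + 0 + 0.0455 + 0.0492 + 0.0568 + 0.0141 + 0.001 = 0.1666
R0 < 1, so the population is declining.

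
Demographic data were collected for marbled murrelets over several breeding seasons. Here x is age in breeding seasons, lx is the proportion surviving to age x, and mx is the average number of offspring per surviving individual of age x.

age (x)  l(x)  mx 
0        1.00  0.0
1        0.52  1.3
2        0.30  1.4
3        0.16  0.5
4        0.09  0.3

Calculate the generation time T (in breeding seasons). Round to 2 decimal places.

1.55

lx·mx: 0, 0.676, 0.42, 0.08, 0.027 → R0 = 1.203
x·lx·mx: 0, 0.676, 0.84, 0.24, 0.108 → Σ = 1.864
T = 1.864 / 1.203 = 1.54946… → 1.55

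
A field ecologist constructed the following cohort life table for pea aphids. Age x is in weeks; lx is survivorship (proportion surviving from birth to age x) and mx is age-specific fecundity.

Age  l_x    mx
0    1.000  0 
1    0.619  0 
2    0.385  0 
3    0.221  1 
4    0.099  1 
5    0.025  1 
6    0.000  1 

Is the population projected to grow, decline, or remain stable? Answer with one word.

declining

R0 = Σ lx·mx = 0 + 0 + 0 + 0.221 + 0.099 + 0.025 + 0 = 0.345
R0 < 1, so the population is declining.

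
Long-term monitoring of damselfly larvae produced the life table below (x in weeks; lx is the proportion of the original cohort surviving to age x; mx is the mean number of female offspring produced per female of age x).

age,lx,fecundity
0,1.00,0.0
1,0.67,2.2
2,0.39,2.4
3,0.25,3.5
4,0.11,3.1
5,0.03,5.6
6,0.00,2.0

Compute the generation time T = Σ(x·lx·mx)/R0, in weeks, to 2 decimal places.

lx·mx: 0, 1.474, 0.936, 0.875, 0.341, 0.168, 0 → R0 = 3.794
x·lx·mx: 0, 1.474, 1.872, 2.625, 1.364, 0.84, 0 → Σ = 8.175
T = 8.175 / 3.794 = 2.154718… → 2.15

2.15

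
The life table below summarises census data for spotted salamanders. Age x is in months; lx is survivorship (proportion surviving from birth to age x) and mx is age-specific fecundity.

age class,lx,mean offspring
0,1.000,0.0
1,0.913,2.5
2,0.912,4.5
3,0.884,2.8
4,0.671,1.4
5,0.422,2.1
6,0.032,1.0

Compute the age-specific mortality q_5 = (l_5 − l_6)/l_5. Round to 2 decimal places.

q_5 = (l_5 − l_6) / l_5 = (0.422 − 0.032) / 0.422
     = 0.39 / 0.422 = 0.924171… → 0.92

0.92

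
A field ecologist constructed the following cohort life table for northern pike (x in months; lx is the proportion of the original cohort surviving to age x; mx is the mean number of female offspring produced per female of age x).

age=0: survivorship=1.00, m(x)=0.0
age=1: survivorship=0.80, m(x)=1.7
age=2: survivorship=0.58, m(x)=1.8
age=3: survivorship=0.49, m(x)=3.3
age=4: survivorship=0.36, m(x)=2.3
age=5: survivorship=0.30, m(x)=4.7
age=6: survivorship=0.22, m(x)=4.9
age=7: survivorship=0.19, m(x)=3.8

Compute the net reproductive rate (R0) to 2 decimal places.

lx·mx by age: 0, 1.36, 1.044, 1.617, 0.828, 1.41, 1.078, 0.722
R0 = Σ lx·mx = 8.059 → 8.06

8.06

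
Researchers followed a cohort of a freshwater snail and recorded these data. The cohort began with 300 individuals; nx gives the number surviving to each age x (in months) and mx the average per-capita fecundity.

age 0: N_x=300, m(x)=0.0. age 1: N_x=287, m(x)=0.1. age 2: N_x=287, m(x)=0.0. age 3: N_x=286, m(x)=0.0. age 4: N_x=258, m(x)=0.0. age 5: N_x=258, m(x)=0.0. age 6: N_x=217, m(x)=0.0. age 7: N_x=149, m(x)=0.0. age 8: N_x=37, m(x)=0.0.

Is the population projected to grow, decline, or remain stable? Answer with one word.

lx = nx/n0 = nx/300: 1, 0.95667…, 0.95667…, 0.95333…, 0.86, 0.86, 0.72333…, 0.49667…, 0.12333…
R0 = Σ lx·mx = 0 + 0.095667… + 0 + 0 + 0 + 0 + 0 + 0 + 0 = 0.095667…
R0 < 1, so the population is declining.

declining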